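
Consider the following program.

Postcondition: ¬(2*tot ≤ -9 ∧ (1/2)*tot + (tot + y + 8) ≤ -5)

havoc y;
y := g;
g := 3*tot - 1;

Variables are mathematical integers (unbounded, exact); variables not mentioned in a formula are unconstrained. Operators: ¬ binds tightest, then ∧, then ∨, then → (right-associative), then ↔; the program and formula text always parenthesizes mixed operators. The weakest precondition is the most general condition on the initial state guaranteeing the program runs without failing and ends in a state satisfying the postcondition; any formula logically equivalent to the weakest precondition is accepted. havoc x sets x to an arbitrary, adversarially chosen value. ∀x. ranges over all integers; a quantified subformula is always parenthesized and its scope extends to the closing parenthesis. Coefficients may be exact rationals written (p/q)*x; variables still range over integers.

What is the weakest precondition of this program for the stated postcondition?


Working backward. After the program, the postcondition ¬(2*tot ≤ -9 ∧ (1/2)*tot + (tot + y + 8) ≤ -5) must hold; in canonical form it is ¬(2*tot ≤ -9 ∧ (3/2)*tot + y ≤ -13).
Before g := 3*tot - 1: ¬(2*tot ≤ -9 ∧ (3/2)*tot + y ≤ -13)
Before y := g: ¬(2*tot ≤ -9 ∧ g + (3/2)*tot ≤ -13)
Before havoc y: ¬(2*tot ≤ -9 ∧ g + (3/2)*tot ≤ -13)
Answer: WP = ¬(2*tot ≤ -9 ∧ g + (3/2)*tot ≤ -13)


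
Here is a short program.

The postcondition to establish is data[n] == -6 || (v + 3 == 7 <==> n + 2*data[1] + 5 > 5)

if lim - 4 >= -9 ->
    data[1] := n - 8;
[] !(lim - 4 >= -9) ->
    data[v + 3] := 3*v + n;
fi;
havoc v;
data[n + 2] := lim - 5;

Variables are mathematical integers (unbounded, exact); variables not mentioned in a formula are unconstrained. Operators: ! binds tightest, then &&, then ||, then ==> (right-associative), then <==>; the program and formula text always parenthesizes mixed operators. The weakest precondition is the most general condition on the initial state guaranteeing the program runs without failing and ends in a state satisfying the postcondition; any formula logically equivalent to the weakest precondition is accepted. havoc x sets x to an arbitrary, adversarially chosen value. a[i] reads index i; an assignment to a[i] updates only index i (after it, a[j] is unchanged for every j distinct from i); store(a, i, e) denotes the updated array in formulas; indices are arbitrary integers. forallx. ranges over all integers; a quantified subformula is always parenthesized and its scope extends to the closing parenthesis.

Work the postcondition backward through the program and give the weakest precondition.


Working backward. After the program, the postcondition data[n] == -6 || (v + 3 == 7 <==> n + 2*data[1] + 5 > 5) must hold; in canonical form it is data[n] == -6 || (v == 4 <==> 2*data[1] + n > 0).
Before data[n + 2] := lim - 5: store(data, n + 2, lim - 5)[n] == -6 || (v == 4 <==> 2*store(data, n + 2, lim - 5)[1] + n > 0)
Before havoc v: forall v_1. (store(data, n + 2, lim - 5)[n] == -6 || (v_1 == 4 <==> 2*store(data, n + 2, lim - 5)[1] + n > 0))
Then branch requires forall v_1. (store(store(data, 1, n - 8), n + 2, lim - 5)[n] == -6 || (v_1 == 4 <==> 2*store(store(data, 1, n - 8), n + 2, lim - 5)[1] + n > 0)); else branch requires forall v_1. (store(store(data, v + 3, n + 3*v), n + 2, lim - 5)[n] == -6 || (v_1 == 4 <==> 2*store(store(data, v + 3, n + 3*v), n + 2, lim - 5)[1] + n > 0)).
Before the if: (lim >= -5 ==> (forall v_1. (store(store(data, 1, n - 8), n + 2, lim - 5)[n] == -6 || (v_1 == 4 <==> 2*store(store(data, 1, n - 8), n + 2, lim - 5)[1] + n > 0)))) && ((!(lim >= -5)) ==> (forall v_1. (store(store(data, v + 3, n + 3*v), n + 2, lim - 5)[n] == -6 || (v_1 == 4 <==> 2*store(store(data, v + 3, n + 3*v), n + 2, lim - 5)[1] + n > 0))))
Answer: WP = (lim >= -5 ==> (forall v_1. (store(store(data, 1, n - 8), n + 2, lim - 5)[n] == -6 || (v_1 == 4 <==> 2*store(store(data, 1, n - 8), n + 2, lim - 5)[1] + n > 0)))) && ((!(lim >= -5)) ==> (forall v_1. (store(store(data, v + 3, n + 3*v), n + 2, lim - 5)[n] == -6 || (v_1 == 4 <==> 2*store(store(data, v + 3, n + 3*v), n + 2, lim - 5)[1] + n > 0))))


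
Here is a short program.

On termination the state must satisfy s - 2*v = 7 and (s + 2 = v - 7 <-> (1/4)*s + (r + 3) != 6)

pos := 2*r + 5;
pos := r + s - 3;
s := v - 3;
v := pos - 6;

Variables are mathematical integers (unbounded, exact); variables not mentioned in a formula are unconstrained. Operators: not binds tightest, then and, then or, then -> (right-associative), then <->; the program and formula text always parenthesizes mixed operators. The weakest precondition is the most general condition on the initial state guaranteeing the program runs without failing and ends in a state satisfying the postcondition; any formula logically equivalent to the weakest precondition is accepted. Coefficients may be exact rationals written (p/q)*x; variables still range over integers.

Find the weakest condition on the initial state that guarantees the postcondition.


Working backward. After the program, the postcondition s - 2*v = 7 and (s + 2 = v - 7 <-> (1/4)*s + (r + 3) != 6) must hold; in canonical form it is s = 2*v + 7 and (s = v - 9 <-> r + (1/4)*s != 3).
Before v := pos - 6: s = 2*pos - 5 and (s = pos - 15 <-> r + (1/4)*s != 3)
Before s := v - 3: v = 2*pos - 2 and (v = pos - 12 <-> r + (1/4)*v != 15/4)
Before pos := r + s - 3: v = 2*r + 2*s - 8 and (v = r + s - 15 <-> r + (1/4)*v != 15/4)
Before pos := 2*r + 5: v = 2*r + 2*s - 8 and (v = r + s - 15 <-> r + (1/4)*v != 15/4)
Answer: WP = v = 2*r + 2*s - 8 and (v = r + s - 15 <-> r + (1/4)*v != 15/4)


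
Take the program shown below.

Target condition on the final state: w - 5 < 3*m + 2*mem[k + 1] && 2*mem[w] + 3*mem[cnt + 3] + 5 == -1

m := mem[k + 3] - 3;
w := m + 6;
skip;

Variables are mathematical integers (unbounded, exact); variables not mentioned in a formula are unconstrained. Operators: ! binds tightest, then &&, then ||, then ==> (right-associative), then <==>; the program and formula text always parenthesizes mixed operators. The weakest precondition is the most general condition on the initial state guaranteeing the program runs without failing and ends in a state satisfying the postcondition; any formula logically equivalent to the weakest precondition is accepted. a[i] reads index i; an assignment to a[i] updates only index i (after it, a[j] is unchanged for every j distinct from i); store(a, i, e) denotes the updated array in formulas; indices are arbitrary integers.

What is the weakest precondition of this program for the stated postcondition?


Working backward. After the program, the postcondition w - 5 < 3*m + 2*mem[k + 1] && 2*mem[w] + 3*mem[cnt + 3] + 5 == -1 must hold; in canonical form it is w < 2*mem[k + 1] + 3*m + 5 && 3*mem[cnt + 3] + 2*mem[w] == -6.
Before skip: w < 2*mem[k + 1] + 3*m + 5 && 3*mem[cnt + 3] + 2*mem[w] == -6
Before w := m + 6: 2*mem[k + 1] + 2*m > 1 && 3*mem[cnt + 3] + 2*mem[m + 6] == -6
Before m := mem[k + 3] - 3: 2*mem[k + 1] + 2*mem[k + 3] > 7 && 2*mem[mem[k + 3] + 3] + 3*mem[cnt + 3] == -6
Answer: WP = 2*mem[k + 1] + 2*mem[k + 3] > 7 && 2*mem[mem[k + 3] + 3] + 3*mem[cnt + 3] == -6


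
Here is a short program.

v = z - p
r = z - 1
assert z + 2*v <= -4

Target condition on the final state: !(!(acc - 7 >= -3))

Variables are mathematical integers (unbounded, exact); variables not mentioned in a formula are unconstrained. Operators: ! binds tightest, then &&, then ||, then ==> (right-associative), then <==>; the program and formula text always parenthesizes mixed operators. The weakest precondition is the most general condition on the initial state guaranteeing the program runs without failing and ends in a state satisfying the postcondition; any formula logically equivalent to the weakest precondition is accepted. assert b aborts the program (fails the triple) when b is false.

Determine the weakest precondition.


Working backward. After the program, the postcondition !(!(acc - 7 >= -3)) must hold; in canonical form it is acc >= 4.
Before assert z + 2*v <= -4: 2*v + z <= -4 && acc >= 4
Before r := z - 1: 2*v + z <= -4 && acc >= 4
Before v := z - p: 3*z <= 2*p - 4 && acc >= 4
Answer: WP = 3*z <= 2*p - 4 && acc >= 4


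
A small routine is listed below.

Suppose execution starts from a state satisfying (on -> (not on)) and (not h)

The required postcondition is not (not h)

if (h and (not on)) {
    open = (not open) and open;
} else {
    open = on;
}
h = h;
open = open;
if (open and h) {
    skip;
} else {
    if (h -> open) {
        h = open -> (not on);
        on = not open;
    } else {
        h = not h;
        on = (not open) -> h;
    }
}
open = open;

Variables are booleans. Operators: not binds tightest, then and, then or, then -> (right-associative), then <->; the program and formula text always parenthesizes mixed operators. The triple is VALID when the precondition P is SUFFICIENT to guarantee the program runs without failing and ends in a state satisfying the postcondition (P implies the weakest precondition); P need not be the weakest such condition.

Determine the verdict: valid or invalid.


Working backward. After the program, the postcondition not (not h) must hold; in canonical form it is h.
Before open := open: h
Then branch requires h; else branch requires ((h -> open) -> (open -> (not on))) and ((not (h -> open)) -> (not h)).
Before the if: ((open and h) -> h) and ((not (open and h)) -> (((h -> open) -> (open -> (not on))) and ((not (h -> open)) -> (not h))))
Before open := open: ((open and h) -> h) and ((not (open and h)) -> (((h -> open) -> (open -> (not on))) and ((not (h -> open)) -> (not h))))
Before h := h: ((open and h) -> h) and ((not (open and h)) -> (((h -> open) -> (open -> (not on))) and ((not (h -> open)) -> (not h))))
Then branch requires h -> (not h); else branch requires ((on and h) -> h) and ((not (on and h)) -> (((h -> on) -> (on -> (not on))) and ((not (h -> on)) -> (not h)))).
Before the if: ((h and (not on)) -> (h -> (not h))) and ((not (h and (not on))) -> (((on and h) -> h) and ((not (on and h)) -> (((h -> on) -> (on -> (not on))) and ((not (h -> on)) -> (not h))))))
The weakest precondition is ((h and (not on)) -> (h -> (not h))) and ((not (h and (not on))) -> (((on and h) -> h) and ((not (on and h)) -> (((h -> on) -> (on -> (not on))) and ((not (h -> on)) -> (not h)))))).
Check whether (on -> (not on)) and (not h) implies it.
Every state satisfying the precondition satisfies the weakest precondition: the implication holds.
Answer: valid


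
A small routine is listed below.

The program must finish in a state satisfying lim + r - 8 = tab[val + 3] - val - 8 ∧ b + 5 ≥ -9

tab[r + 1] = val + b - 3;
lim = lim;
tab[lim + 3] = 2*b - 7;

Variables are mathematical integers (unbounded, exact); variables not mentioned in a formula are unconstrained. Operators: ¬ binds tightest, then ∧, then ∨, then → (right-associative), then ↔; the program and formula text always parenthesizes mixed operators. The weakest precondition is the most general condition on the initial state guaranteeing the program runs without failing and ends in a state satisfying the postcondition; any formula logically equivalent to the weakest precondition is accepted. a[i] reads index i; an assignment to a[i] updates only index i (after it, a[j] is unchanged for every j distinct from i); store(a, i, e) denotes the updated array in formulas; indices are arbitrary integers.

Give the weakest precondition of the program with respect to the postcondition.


Working backward. After the program, the postcondition lim + r - 8 = tab[val + 3] - val - 8 ∧ b + 5 ≥ -9 must hold; in canonical form it is lim + r + val = tab[val + 3] ∧ b ≥ -14.
Before tab[lim + 3] := 2*b - 7: lim + r + val = store(tab, lim + 3, 2*b - 7)[val + 3] ∧ b ≥ -14
Before lim := lim: lim + r + val = store(tab, lim + 3, 2*b - 7)[val + 3] ∧ b ≥ -14
Before tab[r + 1] := val + b - 3: lim + r + val = store(store(tab, r + 1, b + val - 3), lim + 3, 2*b - 7)[val + 3] ∧ b ≥ -14
Answer: WP = lim + r + val = store(store(tab, r + 1, b + val - 3), lim + 3, 2*b - 7)[val + 3] ∧ b ≥ -14


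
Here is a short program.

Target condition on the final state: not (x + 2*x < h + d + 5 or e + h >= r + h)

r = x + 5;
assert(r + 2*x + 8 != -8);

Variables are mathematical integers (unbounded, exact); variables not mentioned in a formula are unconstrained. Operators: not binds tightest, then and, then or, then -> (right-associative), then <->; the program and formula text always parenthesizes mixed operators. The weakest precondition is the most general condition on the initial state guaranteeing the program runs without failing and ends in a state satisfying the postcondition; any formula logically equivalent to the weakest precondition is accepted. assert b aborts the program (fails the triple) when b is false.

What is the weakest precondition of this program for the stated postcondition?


Working backward. After the program, the postcondition not (x + 2*x < h + d + 5 or e + h >= r + h) must hold; in canonical form it is not (3*x < d + h + 5 or e >= r).
Before assert r + 2*x + 8 != -8: r + 2*x != -16 and (not (3*x < d + h + 5 or e >= r))
Before r := x + 5: 3*x != -21 and (not (3*x < d + h + 5 or e >= x + 5))
Answer: WP = 3*x != -21 and (not (3*x < d + h + 5 or e >= x + 5))


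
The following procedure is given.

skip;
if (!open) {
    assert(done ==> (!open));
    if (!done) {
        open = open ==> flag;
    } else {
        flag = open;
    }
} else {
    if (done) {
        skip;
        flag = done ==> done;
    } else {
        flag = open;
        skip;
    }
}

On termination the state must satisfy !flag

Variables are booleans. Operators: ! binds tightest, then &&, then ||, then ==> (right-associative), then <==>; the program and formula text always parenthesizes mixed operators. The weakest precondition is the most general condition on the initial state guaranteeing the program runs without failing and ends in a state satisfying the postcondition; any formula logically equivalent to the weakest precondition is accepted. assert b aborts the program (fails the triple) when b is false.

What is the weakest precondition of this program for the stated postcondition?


Working backward. After the program, !flag must hold.
Then branch requires (done ==> (!open)) && ((!done) ==> (!flag)); else branch requires (!done) && ((!done) ==> (!open)).
Before the if: ((!open) ==> ((done ==> (!open)) && ((!done) ==> (!flag)))) && (open ==> ((!done) && ((!done) ==> (!open))))
Before skip: ((!open) ==> ((done ==> (!open)) && ((!done) ==> (!flag)))) && (open ==> ((!done) && ((!done) ==> (!open))))
Answer: WP = ((!open) ==> ((done ==> (!open)) && ((!done) ==> (!flag)))) && (open ==> ((!done) && ((!done) ==> (!open))))


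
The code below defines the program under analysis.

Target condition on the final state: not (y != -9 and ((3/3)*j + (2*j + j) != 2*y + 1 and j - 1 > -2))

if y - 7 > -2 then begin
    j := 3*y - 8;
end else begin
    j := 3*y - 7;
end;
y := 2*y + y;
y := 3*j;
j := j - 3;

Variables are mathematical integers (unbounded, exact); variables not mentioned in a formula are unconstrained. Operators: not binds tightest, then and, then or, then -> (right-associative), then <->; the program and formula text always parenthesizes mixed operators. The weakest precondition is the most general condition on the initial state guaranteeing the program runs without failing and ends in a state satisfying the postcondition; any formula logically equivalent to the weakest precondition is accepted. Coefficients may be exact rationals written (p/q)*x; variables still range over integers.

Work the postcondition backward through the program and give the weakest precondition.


Working backward. After the program, the postcondition not (y != -9 and ((3/3)*j + (2*j + j) != 2*y + 1 and j - 1 > -2)) must hold; in canonical form it is not (y != -9 and 4*j != 2*y + 1 and j > -1).
Before j := j - 3: not (y != -9 and 4*j != 2*y + 13 and j > 2)
Before y := 3*j: not (3*j != -9 and 2*j != -13 and j > 2)
Before y := 2*y + y: not (3*j != -9 and 2*j != -13 and j > 2)
Then branch requires not (9*y != 15 and 6*y != 3 and 3*y > 10); else branch requires not (9*y != 12 and 6*y != 1 and 3*y > 9).
Before the if: (y > 5 -> (not (9*y != 15 and 6*y != 3 and 3*y > 10))) and ((not (y > 5)) -> (not (9*y != 12 and 6*y != 1 and 3*y > 9)))
Answer: WP = (y > 5 -> (not (9*y != 15 and 6*y != 3 and 3*y > 10))) and ((not (y > 5)) -> (not (9*y != 12 and 6*y != 1 and 3*y > 9)))


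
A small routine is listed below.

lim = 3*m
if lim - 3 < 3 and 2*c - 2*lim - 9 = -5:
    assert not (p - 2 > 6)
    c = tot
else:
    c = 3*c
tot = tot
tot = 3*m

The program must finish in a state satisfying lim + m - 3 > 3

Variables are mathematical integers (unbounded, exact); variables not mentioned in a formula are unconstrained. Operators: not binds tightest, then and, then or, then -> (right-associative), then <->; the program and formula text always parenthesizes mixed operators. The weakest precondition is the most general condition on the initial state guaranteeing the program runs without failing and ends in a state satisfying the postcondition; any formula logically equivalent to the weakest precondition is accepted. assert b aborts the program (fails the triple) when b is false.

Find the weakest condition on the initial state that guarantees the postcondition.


Working backward. After the program, the postcondition lim + m - 3 > 3 must hold; in canonical form it is lim + m > 6.
Before tot := 3*m: lim + m > 6
Before tot := tot: lim + m > 6
Then branch requires (not (p > 8)) and lim + m > 6; else branch requires lim + m > 6.
Before the if: ((lim < 6 and 2*c = 2*lim + 4) -> ((not (p > 8)) and lim + m > 6)) and ((not (lim < 6 and 2*c = 2*lim + 4)) -> lim + m > 6)
Before lim := 3*m: ((3*m < 6 and 2*c = 6*m + 4) -> ((not (p > 8)) and 4*m > 6)) and ((not (3*m < 6 and 2*c = 6*m + 4)) -> 4*m > 6)
Answer: WP = ((3*m < 6 and 2*c = 6*m + 4) -> ((not (p > 8)) and 4*m > 6)) and ((not (3*m < 6 and 2*c = 6*m + 4)) -> 4*m > 6)


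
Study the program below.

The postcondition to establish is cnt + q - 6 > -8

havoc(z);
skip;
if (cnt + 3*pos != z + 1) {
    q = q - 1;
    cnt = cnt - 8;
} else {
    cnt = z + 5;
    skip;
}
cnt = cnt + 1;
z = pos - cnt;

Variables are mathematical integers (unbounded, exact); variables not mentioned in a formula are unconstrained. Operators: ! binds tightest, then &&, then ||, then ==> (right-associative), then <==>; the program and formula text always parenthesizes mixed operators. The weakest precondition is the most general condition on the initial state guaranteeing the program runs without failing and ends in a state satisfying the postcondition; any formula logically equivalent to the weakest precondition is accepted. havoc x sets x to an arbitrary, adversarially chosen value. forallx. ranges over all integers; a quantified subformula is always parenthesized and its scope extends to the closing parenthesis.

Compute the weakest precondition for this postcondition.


Working backward. After the program, the postcondition cnt + q - 6 > -8 must hold; in canonical form it is cnt + q > -2.
Before z := pos - cnt: cnt + q > -2
Before cnt := cnt + 1: cnt + q > -3
Then branch requires cnt + q > 6; else branch requires q + z > -8.
Before the if: (cnt + 3*pos != z + 1 ==> cnt + q > 6) && ((!(cnt + 3*pos != z + 1)) ==> q + z > -8)
Before skip: (cnt + 3*pos != z + 1 ==> cnt + q > 6) && ((!(cnt + 3*pos != z + 1)) ==> q + z > -8)
Before havoc z: forall z_1. ((cnt + 3*pos != z_1 + 1 ==> cnt + q > 6) && ((!(cnt + 3*pos != z_1 + 1)) ==> q + z_1 > -8))
Answer: WP = forall z_1. ((cnt + 3*pos != z_1 + 1 ==> cnt + q > 6) && ((!(cnt + 3*pos != z_1 + 1)) ==> q + z_1 > -8))


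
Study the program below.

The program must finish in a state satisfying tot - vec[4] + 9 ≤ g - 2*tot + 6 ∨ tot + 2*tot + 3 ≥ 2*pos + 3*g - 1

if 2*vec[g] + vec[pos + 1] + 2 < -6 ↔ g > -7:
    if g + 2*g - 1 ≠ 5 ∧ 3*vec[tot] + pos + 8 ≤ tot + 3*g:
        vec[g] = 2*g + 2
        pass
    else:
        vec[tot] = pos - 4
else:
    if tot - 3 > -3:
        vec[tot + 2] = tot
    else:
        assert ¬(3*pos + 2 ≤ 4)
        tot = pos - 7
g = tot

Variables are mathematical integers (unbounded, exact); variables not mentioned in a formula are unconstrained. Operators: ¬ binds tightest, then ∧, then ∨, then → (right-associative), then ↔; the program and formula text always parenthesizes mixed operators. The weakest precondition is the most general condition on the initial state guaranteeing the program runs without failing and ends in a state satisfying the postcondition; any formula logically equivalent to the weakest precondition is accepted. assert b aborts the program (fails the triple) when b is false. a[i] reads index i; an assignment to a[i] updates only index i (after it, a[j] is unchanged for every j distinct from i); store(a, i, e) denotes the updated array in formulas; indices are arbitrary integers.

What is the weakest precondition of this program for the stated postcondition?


Working backward. After the program, the postcondition tot - vec[4] + 9 ≤ g - 2*tot + 6 ∨ tot + 2*tot + 3 ≥ 2*pos + 3*g - 1 must hold; in canonical form it is 3*tot ≤ vec[4] + g - 3 ∨ 3*tot ≥ 3*g + 2*pos - 4.
Before g := tot: 2*tot ≤ vec[4] - 3 ∨ 2*pos ≤ 4
Then branch requires ((3*g ≠ 6 ∧ 3*vec[tot] + pos ≤ 3*g + tot - 8) → (2*tot ≤ store(vec, g, 2*g + 2)[4] - 3 ∨ 2*pos ≤ 4)) ∧ ((¬(3*g ≠ 6 ∧ 3*vec[tot] + pos ≤ 3*g + tot - 8)) → (2*tot ≤ store(vec, tot, pos - 4)[4] - 3 ∨ 2*pos ≤ 4)); else branch requires (tot > 0 → (2*tot ≤ store(vec, tot + 2, tot)[4] - 3 ∨ 2*pos ≤ 4)) ∧ ((¬(tot > 0)) → ((¬(3*pos ≤ 2)) ∧ (2*pos ≤ vec[4] + 11 ∨ 2*pos ≤ 4))).
Before the if: ((vec[pos + 1] + 2*vec[g] < -8 ↔ g > -7) → (((3*g ≠ 6 ∧ 3*vec[tot] + pos ≤ 3*g + tot - 8) → (2*tot ≤ store(vec, g, 2*g + 2)[4] - 3 ∨ 2*pos ≤ 4)) ∧ ((¬(3*g ≠ 6 ∧ 3*vec[tot] + pos ≤ 3*g + tot - 8)) → (2*tot ≤ store(vec, tot, pos - 4)[4] - 3 ∨ 2*pos ≤ 4)))) ∧ ((¬(vec[pos + 1] + 2*vec[g] < -8 ↔ g > -7)) → ((tot > 0 → (2*tot ≤ store(vec, tot + 2, tot)[4] - 3 ∨ 2*pos ≤ 4)) ∧ ((¬(tot > 0)) → ((¬(3*pos ≤ 2)) ∧ (2*pos ≤ vec[4] + 11 ∨ 2*pos ≤ 4)))))
Answer: WP = ((vec[pos + 1] + 2*vec[g] < -8 ↔ g > -7) → (((3*g ≠ 6 ∧ 3*vec[tot] + pos ≤ 3*g + tot - 8) → (2*tot ≤ store(vec, g, 2*g + 2)[4] - 3 ∨ 2*pos ≤ 4)) ∧ ((¬(3*g ≠ 6 ∧ 3*vec[tot] + pos ≤ 3*g + tot - 8)) → (2*tot ≤ store(vec, tot, pos - 4)[4] - 3 ∨ 2*pos ≤ 4)))) ∧ ((¬(vec[pos + 1] + 2*vec[g] < -8 ↔ g > -7)) → ((tot > 0 → (2*tot ≤ store(vec, tot + 2, tot)[4] - 3 ∨ 2*pos ≤ 4)) ∧ ((¬(tot > 0)) → ((¬(3*pos ≤ 2)) ∧ (2*pos ≤ vec[4] + 11 ∨ 2*pos ≤ 4)))))


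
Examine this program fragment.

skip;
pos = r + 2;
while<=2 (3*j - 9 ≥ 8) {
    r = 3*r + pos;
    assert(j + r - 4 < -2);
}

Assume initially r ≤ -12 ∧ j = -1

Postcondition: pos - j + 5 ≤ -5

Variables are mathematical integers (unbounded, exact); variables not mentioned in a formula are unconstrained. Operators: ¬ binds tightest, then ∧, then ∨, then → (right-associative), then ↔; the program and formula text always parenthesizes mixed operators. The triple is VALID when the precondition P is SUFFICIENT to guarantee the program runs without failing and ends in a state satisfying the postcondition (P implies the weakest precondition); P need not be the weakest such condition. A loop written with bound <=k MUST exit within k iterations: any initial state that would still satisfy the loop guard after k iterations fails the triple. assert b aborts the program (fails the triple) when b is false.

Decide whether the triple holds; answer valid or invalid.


Working backward. After the program, the postcondition pos - j + 5 ≤ -5 must hold; in canonical form it is pos ≤ j - 10.
Before the loop (bound <=2), unroll the exhaustion recursion (WP_0 = exit-now case; WP_j = one more guarded iteration, up to j = 2):
  WP_0: (¬(3*j ≥ 17)) ∧ pos ≤ j - 10
  WP_1: (3*j ≥ 17 → (j + pos + 3*r < 2 ∧ (¬(3*j ≥ 17)) ∧ pos ≤ j - 10)) ∧ ((¬(3*j ≥ 17)) → pos ≤ j - 10)
  WP_2: (3*j ≥ 17 → (j + pos + 3*r < 2 ∧ (3*j ≥ 17 → (j + 4*pos + 9*r < 2 ∧ (¬(3*j ≥ 17)) ∧ pos ≤ j - 10)) ∧ ((¬(3*j ≥ 17)) → pos ≤ j - 10))) ∧ ((¬(3*j ≥ 17)) → pos ≤ j - 10)
So before the loop: (3*j ≥ 17 → (j + pos + 3*r < 2 ∧ (3*j ≥ 17 → (j + 4*pos + 9*r < 2 ∧ (¬(3*j ≥ 17)) ∧ pos ≤ j - 10)) ∧ ((¬(3*j ≥ 17)) → pos ≤ j - 10))) ∧ ((¬(3*j ≥ 17)) → pos ≤ j - 10)
Before pos := r + 2: (3*j ≥ 17 → (j + 4*r < 0 ∧ (3*j ≥ 17 → (j + 13*r < -6 ∧ (¬(3*j ≥ 17)) ∧ r ≤ j - 12)) ∧ ((¬(3*j ≥ 17)) → r ≤ j - 12))) ∧ ((¬(3*j ≥ 17)) → r ≤ j - 12)
Before skip: (3*j ≥ 17 → (j + 4*r < 0 ∧ (3*j ≥ 17 → (j + 13*r < -6 ∧ (¬(3*j ≥ 17)) ∧ r ≤ j - 12)) ∧ ((¬(3*j ≥ 17)) → r ≤ j - 12))) ∧ ((¬(3*j ≥ 17)) → r ≤ j - 12)
The weakest precondition is (3*j ≥ 17 → (j + 4*r < 0 ∧ (3*j ≥ 17 → (j + 13*r < -6 ∧ (¬(3*j ≥ 17)) ∧ r ≤ j - 12)) ∧ ((¬(3*j ≥ 17)) → r ≤ j - 12))) ∧ ((¬(3*j ≥ 17)) → r ≤ j - 12).
Check whether r ≤ -12 ∧ j = -1 implies it.
Countermodel: at the initial state j = -1, r = -12, the precondition holds but the weakest precondition fails.
Answer: invalid


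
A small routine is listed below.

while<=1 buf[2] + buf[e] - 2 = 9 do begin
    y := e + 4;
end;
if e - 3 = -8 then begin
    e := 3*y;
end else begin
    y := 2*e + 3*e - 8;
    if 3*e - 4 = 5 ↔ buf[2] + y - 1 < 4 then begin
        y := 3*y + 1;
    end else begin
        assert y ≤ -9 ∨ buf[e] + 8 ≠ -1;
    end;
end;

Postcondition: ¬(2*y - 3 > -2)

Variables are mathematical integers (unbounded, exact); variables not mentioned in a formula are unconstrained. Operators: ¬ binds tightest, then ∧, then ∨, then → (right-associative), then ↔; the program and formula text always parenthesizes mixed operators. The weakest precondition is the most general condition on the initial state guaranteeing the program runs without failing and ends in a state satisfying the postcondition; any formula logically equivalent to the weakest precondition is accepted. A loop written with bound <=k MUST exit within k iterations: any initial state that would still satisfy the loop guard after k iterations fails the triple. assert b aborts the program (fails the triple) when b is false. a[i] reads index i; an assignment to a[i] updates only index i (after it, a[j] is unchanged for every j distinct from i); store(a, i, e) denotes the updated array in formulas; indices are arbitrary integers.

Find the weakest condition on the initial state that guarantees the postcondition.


Working backward. After the program, the postcondition ¬(2*y - 3 > -2) must hold; in canonical form it is ¬(2*y > 1).
Then branch requires ¬(2*y > 1); else branch requires ((3*e = 9 ↔ buf[2] + 5*e < 13) → (¬(30*e > 47))) ∧ ((¬(3*e = 9 ↔ buf[2] + 5*e < 13)) → ((5*e ≤ -1 ∨ buf[e] ≠ -9) ∧ (¬(10*e > 17)))).
Before the if: (e = -5 → (¬(2*y > 1))) ∧ ((¬(e = -5)) → (((3*e = 9 ↔ buf[2] + 5*e < 13) → (¬(30*e > 47))) ∧ ((¬(3*e = 9 ↔ buf[2] + 5*e < 13)) → ((5*e ≤ -1 ∨ buf[e] ≠ -9) ∧ (¬(10*e > 17))))))
Before the loop (bound <=1), unroll the exhaustion recursion (WP_0 = exit-now case; WP_j = one more guarded iteration, up to j = 1):
  WP_0: (¬(buf[2] + buf[e] = 11)) ∧ (e = -5 → (¬(2*y > 1))) ∧ ((¬(e = -5)) → (((3*e = 9 ↔ buf[2] + 5*e < 13) → (¬(30*e > 47))) ∧ ((¬(3*e = 9 ↔ buf[2] + 5*e < 13)) → ((5*e ≤ -1 ∨ buf[e] ≠ -9) ∧ (¬(10*e > 17))))))
  WP_1: (buf[2] + buf[e] = 11 → ((¬(buf[2] + buf[e] = 11)) ∧ (e = -5 → (¬(2*e > -7))) ∧ ((¬(e = -5)) → (((3*e = 9 ↔ buf[2] + 5*e < 13) → (¬(30*e > 47))) ∧ ((¬(3*e = 9 ↔ buf[2] + 5*e < 13)) → ((5*e ≤ -1 ∨ buf[e] ≠ -9) ∧ (¬(10*e > 17)))))))) ∧ ((¬(buf[2] + buf[e] = 11)) → ((e = -5 → (¬(2*y > 1))) ∧ ((¬(e = -5)) → (((3*e = 9 ↔ buf[2] + 5*e < 13) → (¬(30*e > 47))) ∧ ((¬(3*e = 9 ↔ buf[2] + 5*e < 13)) → ((5*e ≤ -1 ∨ buf[e] ≠ -9) ∧ (¬(10*e > 17))))))))
So before the loop: (buf[2] + buf[e] = 11 → ((¬(buf[2] + buf[e] = 11)) ∧ (e = -5 → (¬(2*e > -7))) ∧ ((¬(e = -5)) → (((3*e = 9 ↔ buf[2] + 5*e < 13) → (¬(30*e > 47))) ∧ ((¬(3*e = 9 ↔ buf[2] + 5*e < 13)) → ((5*e ≤ -1 ∨ buf[e] ≠ -9) ∧ (¬(10*e > 17)))))))) ∧ ((¬(buf[2] + buf[e] = 11)) → ((e = -5 → (¬(2*y > 1))) ∧ ((¬(e = -5)) → (((3*e = 9 ↔ buf[2] + 5*e < 13) → (¬(30*e > 47))) ∧ ((¬(3*e = 9 ↔ buf[2] + 5*e < 13)) → ((5*e ≤ -1 ∨ buf[e] ≠ -9) ∧ (¬(10*e > 17))))))))
Answer: WP = (buf[2] + buf[e] = 11 → ((¬(buf[2] + buf[e] = 11)) ∧ (e = -5 → (¬(2*e > -7))) ∧ ((¬(e = -5)) → (((3*e = 9 ↔ buf[2] + 5*e < 13) → (¬(30*e > 47))) ∧ ((¬(3*e = 9 ↔ buf[2] + 5*e < 13)) → ((5*e ≤ -1 ∨ buf[e] ≠ -9) ∧ (¬(10*e > 17)))))))) ∧ ((¬(buf[2] + buf[e] = 11)) → ((e = -5 → (¬(2*y > 1))) ∧ ((¬(e = -5)) → (((3*e = 9 ↔ buf[2] + 5*e < 13) → (¬(30*e > 47))) ∧ ((¬(3*e = 9 ↔ buf[2] + 5*e < 13)) → ((5*e ≤ -1 ∨ buf[e] ≠ -9) ∧ (¬(10*e > 17))))))))


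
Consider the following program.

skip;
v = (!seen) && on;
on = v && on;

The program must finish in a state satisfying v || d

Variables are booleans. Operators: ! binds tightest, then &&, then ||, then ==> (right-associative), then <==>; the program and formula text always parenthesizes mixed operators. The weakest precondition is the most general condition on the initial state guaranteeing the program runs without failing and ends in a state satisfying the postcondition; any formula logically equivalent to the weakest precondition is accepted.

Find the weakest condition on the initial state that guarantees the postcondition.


Working backward. After the program, v || d must hold.
Before on := v && on: v || d
Before v := (!seen) && on: ((!seen) && on) || d
Before skip: ((!seen) && on) || d
Answer: WP = ((!seen) && on) || d


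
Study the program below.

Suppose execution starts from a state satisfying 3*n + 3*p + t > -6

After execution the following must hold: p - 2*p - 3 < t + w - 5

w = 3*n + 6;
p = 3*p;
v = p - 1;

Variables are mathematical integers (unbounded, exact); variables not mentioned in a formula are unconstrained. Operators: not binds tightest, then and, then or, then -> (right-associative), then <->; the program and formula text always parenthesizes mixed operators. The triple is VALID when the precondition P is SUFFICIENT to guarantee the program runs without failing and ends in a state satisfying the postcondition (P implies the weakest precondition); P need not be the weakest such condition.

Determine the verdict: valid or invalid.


Working backward. After the program, the postcondition p - 2*p - 3 < t + w - 5 must hold; in canonical form it is p + t + w > 2.
Before v := p - 1: p + t + w > 2
Before p := 3*p: 3*p + t + w > 2
Before w := 3*n + 6: 3*n + 3*p + t > -4
The weakest precondition is 3*n + 3*p + t > -4.
Check whether 3*n + 3*p + t > -6 implies it.
Countermodel: at the initial state n = 0, p = 0, t = -5, the precondition holds but the weakest precondition fails.
Answer: invalid


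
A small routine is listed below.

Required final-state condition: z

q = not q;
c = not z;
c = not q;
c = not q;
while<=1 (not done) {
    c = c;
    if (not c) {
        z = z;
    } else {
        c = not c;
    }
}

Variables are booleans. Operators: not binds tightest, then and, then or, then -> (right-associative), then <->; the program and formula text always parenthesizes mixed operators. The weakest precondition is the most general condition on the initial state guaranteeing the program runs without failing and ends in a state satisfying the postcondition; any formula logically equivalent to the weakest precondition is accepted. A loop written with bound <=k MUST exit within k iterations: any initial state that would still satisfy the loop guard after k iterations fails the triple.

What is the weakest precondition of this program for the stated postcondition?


Working backward. After the program, z must hold.
Before the loop (bound <=1), unroll the exhaustion recursion (WP_0 = exit-now case; WP_j = one more guarded iteration, up to j = 1):
  WP_0: done and z
  WP_1: ((not done) -> (((not c) -> (done and z)) and (c -> (done and z)))) and (done -> z)
So before the loop: ((not done) -> (((not c) -> (done and z)) and (c -> (done and z)))) and (done -> z)
Before c := not q: ((not done) -> ((q -> (done and z)) and ((not q) -> (done and z)))) and (done -> z)
Before c := not q: ((not done) -> ((q -> (done and z)) and ((not q) -> (done and z)))) and (done -> z)
Before c := not z: ((not done) -> ((q -> (done and z)) and ((not q) -> (done and z)))) and (done -> z)
Before q := not q: ((not done) -> (((not q) -> (done and z)) and (q -> (done and z)))) and (done -> z)
Answer: WP = ((not done) -> (((not q) -> (done and z)) and (q -> (done and z)))) and (done -> z)


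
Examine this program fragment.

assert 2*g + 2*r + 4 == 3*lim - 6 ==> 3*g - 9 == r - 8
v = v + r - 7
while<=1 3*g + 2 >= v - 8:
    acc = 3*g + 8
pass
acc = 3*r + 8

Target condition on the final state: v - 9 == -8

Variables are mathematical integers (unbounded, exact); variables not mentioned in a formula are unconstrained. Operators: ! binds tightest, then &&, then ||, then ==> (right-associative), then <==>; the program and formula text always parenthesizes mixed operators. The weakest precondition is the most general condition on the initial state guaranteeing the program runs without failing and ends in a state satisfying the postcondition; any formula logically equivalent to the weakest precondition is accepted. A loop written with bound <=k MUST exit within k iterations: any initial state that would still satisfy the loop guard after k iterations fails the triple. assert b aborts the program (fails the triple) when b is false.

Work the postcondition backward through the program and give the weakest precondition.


Working backward. After the program, the postcondition v - 9 == -8 must hold; in canonical form it is v == 1.
Before acc := 3*r + 8: v == 1
Before skip: v == 1
Before the loop (bound <=1), unroll the exhaustion recursion (WP_0 = exit-now case; WP_j = one more guarded iteration, up to j = 1):
  WP_0: (!(3*g >= v - 10)) && v == 1
  WP_1: (3*g >= v - 10 ==> ((!(3*g >= v - 10)) && v == 1)) && ((!(3*g >= v - 10)) ==> v == 1)
So before the loop: (3*g >= v - 10 ==> ((!(3*g >= v - 10)) && v == 1)) && ((!(3*g >= v - 10)) ==> v == 1)
Before v := v + r - 7: (3*g >= r + v - 17 ==> ((!(3*g >= r + v - 17)) && r + v == 8)) && ((!(3*g >= r + v - 17)) ==> r + v == 8)
Before assert 2*g + 2*r + 4 == 3*lim - 6 ==> 3*g - 9 == r - 8: (2*g + 2*r == 3*lim - 10 ==> 3*g == r + 1) && (3*g >= r + v - 17 ==> ((!(3*g >= r + v - 17)) && r + v == 8)) && ((!(3*g >= r + v - 17)) ==> r + v == 8)
Answer: WP = (2*g + 2*r == 3*lim - 10 ==> 3*g == r + 1) && (3*g >= r + v - 17 ==> ((!(3*g >= r + v - 17)) && r + v == 8)) && ((!(3*g >= r + v - 17)) ==> r + v == 8)


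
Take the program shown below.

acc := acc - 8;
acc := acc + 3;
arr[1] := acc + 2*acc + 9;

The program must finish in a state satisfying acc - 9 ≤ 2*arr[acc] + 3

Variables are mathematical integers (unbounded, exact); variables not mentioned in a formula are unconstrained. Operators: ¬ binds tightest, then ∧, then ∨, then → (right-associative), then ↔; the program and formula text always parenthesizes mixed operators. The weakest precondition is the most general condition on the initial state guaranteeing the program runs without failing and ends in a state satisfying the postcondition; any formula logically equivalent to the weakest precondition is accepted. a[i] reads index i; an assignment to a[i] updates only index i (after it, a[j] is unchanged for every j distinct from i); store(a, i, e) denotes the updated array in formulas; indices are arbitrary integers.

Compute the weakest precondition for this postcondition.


Working backward. After the program, the postcondition acc - 9 ≤ 2*arr[acc] + 3 must hold; in canonical form it is acc ≤ 2*arr[acc] + 12.
Before arr[1] := acc + 2*acc + 9: acc ≤ 2*store(arr, 1, 3*acc + 9)[acc] + 12
Before acc := acc + 3: acc ≤ 2*store(arr, 1, 3*acc + 18)[acc + 3] + 9
Before acc := acc - 8: acc ≤ 2*store(arr, 1, 3*acc - 6)[acc - 5] + 17
Answer: WP = acc ≤ 2*store(arr, 1, 3*acc - 6)[acc - 5] + 17


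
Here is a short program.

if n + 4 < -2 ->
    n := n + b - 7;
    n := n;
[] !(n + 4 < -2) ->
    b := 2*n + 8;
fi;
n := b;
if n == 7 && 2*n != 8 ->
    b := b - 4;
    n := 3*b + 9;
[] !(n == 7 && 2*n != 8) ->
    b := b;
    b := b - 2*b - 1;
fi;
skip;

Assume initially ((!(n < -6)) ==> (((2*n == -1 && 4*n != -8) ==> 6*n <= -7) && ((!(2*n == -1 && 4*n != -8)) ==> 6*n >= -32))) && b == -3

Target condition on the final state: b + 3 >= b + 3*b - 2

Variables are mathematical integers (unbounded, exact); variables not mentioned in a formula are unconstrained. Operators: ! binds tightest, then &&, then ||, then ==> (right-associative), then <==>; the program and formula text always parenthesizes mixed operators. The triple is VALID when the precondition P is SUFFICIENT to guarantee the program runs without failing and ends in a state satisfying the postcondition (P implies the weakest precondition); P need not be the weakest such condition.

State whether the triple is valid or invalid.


Working backward. After the program, the postcondition b + 3 >= b + 3*b - 2 must hold; in canonical form it is 3*b <= 5.
Before skip: 3*b <= 5
Then branch requires 3*b <= 17; else branch requires 3*b >= -8.
Before the if: ((n == 7 && 2*n != 8) ==> 3*b <= 17) && ((!(n == 7 && 2*n != 8)) ==> 3*b >= -8)
Before n := b: ((b == 7 && 2*b != 8) ==> 3*b <= 17) && ((!(b == 7 && 2*b != 8)) ==> 3*b >= -8)
Then branch requires ((b == 7 && 2*b != 8) ==> 3*b <= 17) && ((!(b == 7 && 2*b != 8)) ==> 3*b >= -8); else branch requires ((2*n == -1 && 4*n != -8) ==> 6*n <= -7) && ((!(2*n == -1 && 4*n != -8)) ==> 6*n >= -32).
Before the if: (n < -6 ==> (((b == 7 && 2*b != 8) ==> 3*b <= 17) && ((!(b == 7 && 2*b != 8)) ==> 3*b >= -8))) && ((!(n < -6)) ==> (((2*n == -1 && 4*n != -8) ==> 6*n <= -7) && ((!(2*n == -1 && 4*n != -8)) ==> 6*n >= -32)))
The weakest precondition is (n < -6 ==> (((b == 7 && 2*b != 8) ==> 3*b <= 17) && ((!(b == 7 && 2*b != 8)) ==> 3*b >= -8))) && ((!(n < -6)) ==> (((2*n == -1 && 4*n != -8) ==> 6*n <= -7) && ((!(2*n == -1 && 4*n != -8)) ==> 6*n >= -32))).
Check whether ((!(n < -6)) ==> (((2*n == -1 && 4*n != -8) ==> 6*n <= -7) && ((!(2*n == -1 && 4*n != -8)) ==> 6*n >= -32))) && b == -3 implies it.
Countermodel: at the initial state b = -3, n = -7, the precondition holds but the weakest precondition fails.
Answer: invalid


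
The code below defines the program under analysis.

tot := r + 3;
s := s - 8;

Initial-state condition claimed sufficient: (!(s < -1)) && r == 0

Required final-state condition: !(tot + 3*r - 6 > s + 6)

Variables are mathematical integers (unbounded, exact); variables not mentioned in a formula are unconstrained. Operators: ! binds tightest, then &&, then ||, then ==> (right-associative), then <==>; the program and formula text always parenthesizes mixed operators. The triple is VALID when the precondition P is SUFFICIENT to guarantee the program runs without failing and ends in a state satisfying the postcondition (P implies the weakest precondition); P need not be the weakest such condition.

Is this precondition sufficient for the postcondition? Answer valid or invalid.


Working backward. After the program, the postcondition !(tot + 3*r - 6 > s + 6) must hold; in canonical form it is !(3*r + tot > s + 12).
Before s := s - 8: !(3*r + tot > s + 4)
Before tot := r + 3: !(4*r > s + 1)
The weakest precondition is !(4*r > s + 1).
Check whether (!(s < -1)) && r == 0 implies it.
Every state satisfying the precondition satisfies the weakest precondition: the implication holds.
Answer: valid


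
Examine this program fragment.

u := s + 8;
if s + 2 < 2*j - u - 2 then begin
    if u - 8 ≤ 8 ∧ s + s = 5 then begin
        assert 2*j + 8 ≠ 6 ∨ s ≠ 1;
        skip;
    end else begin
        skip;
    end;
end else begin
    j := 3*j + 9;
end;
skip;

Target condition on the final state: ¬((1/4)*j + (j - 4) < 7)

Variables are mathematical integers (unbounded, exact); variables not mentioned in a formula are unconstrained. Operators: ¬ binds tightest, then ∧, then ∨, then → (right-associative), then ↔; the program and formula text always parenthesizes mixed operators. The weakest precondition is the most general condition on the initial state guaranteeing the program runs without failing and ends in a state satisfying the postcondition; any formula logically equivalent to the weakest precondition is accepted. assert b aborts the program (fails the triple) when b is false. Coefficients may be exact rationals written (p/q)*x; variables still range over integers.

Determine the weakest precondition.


Working backward. After the program, the postcondition ¬((1/4)*j + (j - 4) < 7) must hold; in canonical form it is ¬((5/4)*j < 11).
Before skip: ¬((5/4)*j < 11)
Then branch requires ((u ≤ 16 ∧ 2*s = 5) → ((2*j ≠ -2 ∨ s ≠ 1) ∧ (¬((5/4)*j < 11)))) ∧ ((¬(u ≤ 16 ∧ 2*s = 5)) → (¬((5/4)*j < 11))); else branch requires ¬((15/4)*j < -1/4).
Before the if: (s + u < 2*j - 4 → (((u ≤ 16 ∧ 2*s = 5) → ((2*j ≠ -2 ∨ s ≠ 1) ∧ (¬((5/4)*j < 11)))) ∧ ((¬(u ≤ 16 ∧ 2*s = 5)) → (¬((5/4)*j < 11))))) ∧ ((¬(s + u < 2*j - 4)) → (¬((15/4)*j < -1/4)))
Before u := s + 8: (2*s < 2*j - 12 → (((s ≤ 8 ∧ 2*s = 5) → ((2*j ≠ -2 ∨ s ≠ 1) ∧ (¬((5/4)*j < 11)))) ∧ ((¬(s ≤ 8 ∧ 2*s = 5)) → (¬((5/4)*j < 11))))) ∧ ((¬(2*s < 2*j - 12)) → (¬((15/4)*j < -1/4)))
Answer: WP = (2*s < 2*j - 12 → (((s ≤ 8 ∧ 2*s = 5) → ((2*j ≠ -2 ∨ s ≠ 1) ∧ (¬((5/4)*j < 11)))) ∧ ((¬(s ≤ 8 ∧ 2*s = 5)) → (¬((5/4)*j < 11))))) ∧ ((¬(2*s < 2*j - 12)) → (¬((15/4)*j < -1/4)))
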